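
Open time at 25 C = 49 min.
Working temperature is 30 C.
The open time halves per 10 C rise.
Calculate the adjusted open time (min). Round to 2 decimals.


factor = 2^((30 - 25) / 10) = 1.4142
ot = 49 / 1.4142 = 34.65 min

34.65


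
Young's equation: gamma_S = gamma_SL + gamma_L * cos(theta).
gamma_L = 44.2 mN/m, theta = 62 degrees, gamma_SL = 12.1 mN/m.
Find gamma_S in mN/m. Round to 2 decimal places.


cos(62 deg) = 0.469472
gamma_S = 12.1 + 44.2 * 0.469472
= 32.85 mN/m

32.85


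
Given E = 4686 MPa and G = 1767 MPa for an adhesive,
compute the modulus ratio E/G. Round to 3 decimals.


E/G ratio = 4686 / 1767 = 2.652

2.652


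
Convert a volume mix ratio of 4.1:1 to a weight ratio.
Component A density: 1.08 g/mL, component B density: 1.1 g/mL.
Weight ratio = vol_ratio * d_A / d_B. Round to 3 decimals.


= 4.1 * 1.08 / 1.1 = 4.025

4.025


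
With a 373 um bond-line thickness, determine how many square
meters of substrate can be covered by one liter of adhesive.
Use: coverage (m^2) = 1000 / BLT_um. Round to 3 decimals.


Coverage = 1000 / 373 = 2.681 m^2

2.681


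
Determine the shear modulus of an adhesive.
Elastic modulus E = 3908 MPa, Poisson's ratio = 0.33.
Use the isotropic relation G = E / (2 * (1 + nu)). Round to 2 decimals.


G = 3908 / (2*(1+0.33)) = 3908 / 2.66
= 1469.17 MPa

1469.17


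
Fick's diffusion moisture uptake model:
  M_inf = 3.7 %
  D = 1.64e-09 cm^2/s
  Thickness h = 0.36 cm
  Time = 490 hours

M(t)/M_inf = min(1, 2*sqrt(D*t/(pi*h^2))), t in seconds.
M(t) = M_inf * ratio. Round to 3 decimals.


t_sec = 490 * 3600 = 1764000
ratio = 2*sqrt(1.64e-09*1764000/(pi*0.36^2))
= min(1, 0.168587)
= 0.168587
M(t) = 3.7 * 0.168587 = 0.624 %

0.624


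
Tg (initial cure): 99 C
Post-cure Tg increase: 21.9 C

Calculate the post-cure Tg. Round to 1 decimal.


Post-cure Tg = 99 + 21.9 = 120.9 C

120.9


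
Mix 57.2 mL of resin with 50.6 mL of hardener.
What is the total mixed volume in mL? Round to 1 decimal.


Total = 57.2 + 50.6 = 107.8 mL

107.8


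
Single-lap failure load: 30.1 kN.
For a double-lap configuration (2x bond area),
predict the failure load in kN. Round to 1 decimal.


Failure load = 30.1 * 2 = 60.2 kN

60.2


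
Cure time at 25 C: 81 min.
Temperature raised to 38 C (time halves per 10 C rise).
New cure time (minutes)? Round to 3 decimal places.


Acceleration factor = 2^(13/10) = 2.4623
New time = 81 / 2.4623 = 32.896 min

32.896


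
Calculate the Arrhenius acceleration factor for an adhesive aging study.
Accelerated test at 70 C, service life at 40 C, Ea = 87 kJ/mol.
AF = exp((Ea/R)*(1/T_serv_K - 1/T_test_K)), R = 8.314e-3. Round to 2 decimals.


T_test = 343.15 K, T_serv = 313.15 K
Ea/R = 87 / 0.008314 = 10464.28
AF = exp(10464.28 * (1/313.15 - 1/343.15))
= 18.57

18.57


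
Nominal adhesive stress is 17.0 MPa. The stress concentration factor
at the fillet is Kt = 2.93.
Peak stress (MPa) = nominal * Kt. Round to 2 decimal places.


Peak = 17.0 * 2.93 = 49.81 MPa

49.81


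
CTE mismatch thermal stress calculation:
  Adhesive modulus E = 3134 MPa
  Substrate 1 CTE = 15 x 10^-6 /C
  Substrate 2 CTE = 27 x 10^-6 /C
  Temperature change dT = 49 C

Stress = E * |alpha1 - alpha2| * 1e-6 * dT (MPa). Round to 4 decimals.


delta_alpha = |15 - 27| = 12 x 10^-6/C
Stress = 3134 * 12e-6 * 49
= 1.8428 MPa

1.8428


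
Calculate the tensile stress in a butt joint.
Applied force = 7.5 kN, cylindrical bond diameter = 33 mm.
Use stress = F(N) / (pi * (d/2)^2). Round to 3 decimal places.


A = pi * 16.5^2 = 855.2986 mm^2
sigma = 7500.0 / 855.2986 = 8.769 MPa

8.769


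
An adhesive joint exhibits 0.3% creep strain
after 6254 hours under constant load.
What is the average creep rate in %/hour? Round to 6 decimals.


Creep rate = strain / time
= 0.3 / 6254
= 0.000048 %/h

0.000048


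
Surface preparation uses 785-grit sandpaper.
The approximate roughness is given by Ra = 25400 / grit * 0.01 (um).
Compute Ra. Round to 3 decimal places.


Ra = 25400 / 785 * 0.01
= 254 / 785
= 0.324 um

0.324


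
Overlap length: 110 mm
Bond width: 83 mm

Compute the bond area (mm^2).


Bond area = 110 * 83 = 9130 mm^2

9130


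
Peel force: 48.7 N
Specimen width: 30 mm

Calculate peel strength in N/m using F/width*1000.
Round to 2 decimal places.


Peel strength = 48.7 / 30 * 1000 = 1623.33 N/m

1623.33


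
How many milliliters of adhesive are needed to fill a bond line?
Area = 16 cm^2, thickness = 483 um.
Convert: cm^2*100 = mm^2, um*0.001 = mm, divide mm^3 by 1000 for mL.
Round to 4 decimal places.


= (16 * 100) * (483 * 0.001) / 1000
= 0.7728 mL

0.7728


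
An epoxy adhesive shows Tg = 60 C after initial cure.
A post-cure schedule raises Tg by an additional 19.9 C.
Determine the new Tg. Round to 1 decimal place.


New Tg = 60 + 19.9
= 79.9 C

79.9


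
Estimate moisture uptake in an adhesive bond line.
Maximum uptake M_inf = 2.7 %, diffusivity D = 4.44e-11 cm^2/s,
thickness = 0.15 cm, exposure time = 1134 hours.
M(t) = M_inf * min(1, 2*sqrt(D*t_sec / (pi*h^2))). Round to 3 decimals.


Convert time: 1134 h = 4082400 s
ratio = min(1, 2*sqrt(4.44e-11*4082400/(pi*0.15^2)))
= 0.101278
M(t) = 2.7 * 0.101278 = 0.273%

0.273


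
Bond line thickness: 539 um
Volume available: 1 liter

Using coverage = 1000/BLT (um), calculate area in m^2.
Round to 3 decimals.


1 L = 1e6 mm^3, thickness = 539 um = 0.539 mm
Area = 1e6 / 0.539 mm^2 = (1e6 / 0.539) / 1e6 m^2 = 1000 / 539 m^2
= 1.855 m^2

1.855


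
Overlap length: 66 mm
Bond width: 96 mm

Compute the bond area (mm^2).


Bond area = 66 * 96 = 6336 mm^2

6336


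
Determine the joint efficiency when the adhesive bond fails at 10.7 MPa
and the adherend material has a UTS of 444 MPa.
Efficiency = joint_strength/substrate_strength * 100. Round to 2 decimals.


Joint efficiency = 10.7 / 444 * 100
= 2.41%

2.41


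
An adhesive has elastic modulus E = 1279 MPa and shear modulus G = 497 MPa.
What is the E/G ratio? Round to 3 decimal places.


E/G = 1279 / 497 = 2.573

2.573


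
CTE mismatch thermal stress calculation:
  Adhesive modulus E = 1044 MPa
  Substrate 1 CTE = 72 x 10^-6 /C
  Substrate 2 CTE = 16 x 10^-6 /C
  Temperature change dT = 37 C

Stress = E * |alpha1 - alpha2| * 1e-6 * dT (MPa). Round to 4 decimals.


delta_alpha = |72 - 16| = 56 x 10^-6/C
Stress = 1044 * 56e-6 * 37
= 2.1632 MPa

2.1632


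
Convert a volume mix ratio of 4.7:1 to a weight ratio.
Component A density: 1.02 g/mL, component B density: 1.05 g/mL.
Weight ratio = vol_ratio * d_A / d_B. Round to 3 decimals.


= 4.7 * 1.02 / 1.05 = 4.566

4.566


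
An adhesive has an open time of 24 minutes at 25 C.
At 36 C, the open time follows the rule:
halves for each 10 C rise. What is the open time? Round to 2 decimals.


Factor = 2^((36-25)/10) = 2.1435
Open time = 24 / 2.1435 = 11.20 min

11.20


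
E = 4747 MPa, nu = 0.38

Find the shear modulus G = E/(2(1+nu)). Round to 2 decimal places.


G = 4747 / (2 * 1.38)
= 1719.93 MPa

1719.93


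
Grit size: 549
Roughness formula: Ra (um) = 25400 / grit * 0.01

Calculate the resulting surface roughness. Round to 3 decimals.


Ra = 25400 / 549 * 0.01
= 0.463 um

0.463


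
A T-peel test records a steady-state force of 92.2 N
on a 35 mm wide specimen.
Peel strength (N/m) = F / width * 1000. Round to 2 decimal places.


Peel strength = 92.2 / 35 * 1000
= 2634.29 N/m

2634.29


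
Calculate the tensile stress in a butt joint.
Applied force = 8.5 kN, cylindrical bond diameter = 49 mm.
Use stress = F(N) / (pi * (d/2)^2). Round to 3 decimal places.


A = pi * 24.5^2 = 1885.7410 mm^2
sigma = 8500.0 / 1885.7410 = 4.508 MPa

4.508


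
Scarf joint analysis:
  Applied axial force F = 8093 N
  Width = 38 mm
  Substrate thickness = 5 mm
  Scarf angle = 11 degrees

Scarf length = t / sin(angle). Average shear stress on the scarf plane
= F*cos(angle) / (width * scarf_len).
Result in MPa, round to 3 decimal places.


Scarf length = 5 / sin(11 deg) = 26.2042 mm
cos(11 deg) = 0.981627
Shear = 8093 * 0.981627 / (38 * 26.2042)
= 7.978 MPa

7.978


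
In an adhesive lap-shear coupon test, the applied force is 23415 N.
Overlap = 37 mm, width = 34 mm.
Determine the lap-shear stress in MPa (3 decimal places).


stress = F / (overlap * width)
= 23415 / (37 * 34)
= 18.613 MPa

18.613


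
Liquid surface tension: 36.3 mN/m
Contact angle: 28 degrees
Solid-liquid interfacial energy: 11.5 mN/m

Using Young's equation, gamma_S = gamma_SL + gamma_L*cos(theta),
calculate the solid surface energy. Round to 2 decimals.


gamma_S = 11.5 + 36.3 * cos(28)
= 43.55 mN/m

43.55


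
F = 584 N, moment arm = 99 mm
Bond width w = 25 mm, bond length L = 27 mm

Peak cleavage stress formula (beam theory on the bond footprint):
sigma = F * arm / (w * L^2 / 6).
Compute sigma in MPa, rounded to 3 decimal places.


sigma = (584 * 99) / (25 * 729 / 6)
= 57816 * 6 / 18225
= 346896 / 18225
= 19.034 MPa

19.034


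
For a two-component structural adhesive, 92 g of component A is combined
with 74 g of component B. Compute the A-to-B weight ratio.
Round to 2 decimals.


Weight ratio A:B = 92 / 74
= 1.24

1.24


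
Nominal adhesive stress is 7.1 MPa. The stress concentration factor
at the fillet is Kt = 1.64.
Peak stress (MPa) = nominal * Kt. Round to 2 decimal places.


Peak = 7.1 * 1.64 = 11.64 MPa

11.64


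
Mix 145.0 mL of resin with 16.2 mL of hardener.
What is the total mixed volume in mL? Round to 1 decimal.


Total = 145.0 + 16.2 = 161.2 mL

161.2


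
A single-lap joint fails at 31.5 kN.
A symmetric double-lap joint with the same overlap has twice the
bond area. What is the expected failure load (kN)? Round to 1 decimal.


Double-lap load = 2 * 31.5 = 63.0 kN

63.0


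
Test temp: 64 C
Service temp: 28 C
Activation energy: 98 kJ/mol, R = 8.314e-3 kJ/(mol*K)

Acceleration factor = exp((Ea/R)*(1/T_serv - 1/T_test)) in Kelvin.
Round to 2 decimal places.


AF = exp((98/0.008314)*(1/301.15 - 1/337.15))
= 65.33

65.33


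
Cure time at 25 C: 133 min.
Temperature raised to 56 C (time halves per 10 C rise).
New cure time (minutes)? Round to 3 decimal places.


Acceleration factor = 2^(31/10) = 8.5742
New time = 133 / 8.5742 = 15.512 min

15.512


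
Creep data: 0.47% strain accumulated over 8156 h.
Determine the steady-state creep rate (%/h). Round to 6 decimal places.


Rate = 0.47 / 8156 = 0.000058 %/h

0.000058


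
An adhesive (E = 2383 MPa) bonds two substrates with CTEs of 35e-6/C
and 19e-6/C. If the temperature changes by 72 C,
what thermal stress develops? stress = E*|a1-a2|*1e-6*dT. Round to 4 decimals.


Stress = 2383 * |35 - 19| * 1e-6 * 72
= 2.7452 MPa

2.7452


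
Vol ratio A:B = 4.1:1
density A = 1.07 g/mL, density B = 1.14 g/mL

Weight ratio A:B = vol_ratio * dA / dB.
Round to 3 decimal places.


Weight ratio = 4.1 * 1.07 / 1.14
= 3.848

3.848


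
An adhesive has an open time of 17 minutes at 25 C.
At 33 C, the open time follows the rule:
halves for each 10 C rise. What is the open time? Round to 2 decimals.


Factor = 2^((33-25)/10) = 1.7411
Open time = 17 / 1.7411 = 9.76 min

9.76


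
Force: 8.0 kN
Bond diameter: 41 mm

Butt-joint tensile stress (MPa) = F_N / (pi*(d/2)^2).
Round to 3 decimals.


F_N = 8.0 * 1000 = 8000.0 N
A = pi*(20.5)^2 = 1320.2543 mm^2
stress = 8000.0 / 1320.2543 = 6.059 MPa

6.059


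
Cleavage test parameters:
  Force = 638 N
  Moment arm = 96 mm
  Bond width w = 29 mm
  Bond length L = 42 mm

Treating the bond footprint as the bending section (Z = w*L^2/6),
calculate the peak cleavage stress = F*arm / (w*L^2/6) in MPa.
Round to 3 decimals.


M = 638 * 96 = 61248 N*mm
Z = 29 * 42^2 / 6 = 51156 / 6 mm^3
sigma = M / Z = 6 * 61248 / 51156 = 367488 / 51156
= 7.184 MPa

7.184


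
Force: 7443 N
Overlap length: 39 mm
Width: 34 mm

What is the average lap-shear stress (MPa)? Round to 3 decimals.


Average shear stress = F / (overlap * width)
= 7443 / (39 * 34)
= 5.613 MPa

5.613


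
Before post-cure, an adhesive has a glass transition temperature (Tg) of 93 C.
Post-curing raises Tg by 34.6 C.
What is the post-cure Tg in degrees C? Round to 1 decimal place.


Tg_post = Tg_base + delta_Tg
= 93 + 34.6
= 127.6 C

127.6


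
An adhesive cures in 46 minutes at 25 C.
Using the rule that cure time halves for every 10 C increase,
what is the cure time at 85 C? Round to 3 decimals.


Factor = 2^((85 - 25) / 10) = 64.0000
Cure time = 46 / 64.0000
= 0.719 minutes

0.719


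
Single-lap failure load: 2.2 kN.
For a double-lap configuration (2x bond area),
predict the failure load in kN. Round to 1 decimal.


Failure load = 2.2 * 2 = 4.4 kN

4.4


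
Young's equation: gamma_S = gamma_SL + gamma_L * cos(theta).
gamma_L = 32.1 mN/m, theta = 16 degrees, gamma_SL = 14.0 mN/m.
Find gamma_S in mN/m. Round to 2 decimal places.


cos(16 deg) = 0.961262
gamma_S = 14.0 + 32.1 * 0.961262
= 44.86 mN/m

44.86


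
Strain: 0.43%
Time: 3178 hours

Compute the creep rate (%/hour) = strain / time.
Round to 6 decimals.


Creep rate = 0.43 / 3178
= 0.000135 %/h

0.000135


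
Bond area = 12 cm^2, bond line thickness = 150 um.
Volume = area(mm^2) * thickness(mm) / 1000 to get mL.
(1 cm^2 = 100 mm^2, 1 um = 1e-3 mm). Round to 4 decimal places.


area_mm2 = 12 * 100 = 1200
blt_mm = 150 * 1e-3 = 0.15
vol_mm3 = 1200 * 0.15 = 180.0
vol_mL = 180.0 / 1000 = 0.1800 mL

0.1800


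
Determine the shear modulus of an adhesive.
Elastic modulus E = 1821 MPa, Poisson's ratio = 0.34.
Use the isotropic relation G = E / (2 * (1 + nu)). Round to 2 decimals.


G = 1821 / (2*(1+0.34)) = 1821 / 2.68
= 679.48 MPa

679.48


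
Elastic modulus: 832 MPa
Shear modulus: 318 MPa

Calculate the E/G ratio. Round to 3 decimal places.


E / G = 832 / 318 = 2.616

2.616


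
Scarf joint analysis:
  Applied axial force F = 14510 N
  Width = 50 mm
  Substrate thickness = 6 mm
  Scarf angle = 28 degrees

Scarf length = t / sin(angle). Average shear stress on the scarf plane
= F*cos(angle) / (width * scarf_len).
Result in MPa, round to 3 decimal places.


Scarf length = 6 / sin(28 deg) = 12.7803 mm
cos(28 deg) = 0.882948
Shear = 14510 * 0.882948 / (50 * 12.7803)
= 20.049 MPa

20.049


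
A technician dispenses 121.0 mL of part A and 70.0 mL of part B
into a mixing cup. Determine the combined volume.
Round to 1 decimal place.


Combined volume = 121.0 + 70.0
= 191.0 mL

191.0


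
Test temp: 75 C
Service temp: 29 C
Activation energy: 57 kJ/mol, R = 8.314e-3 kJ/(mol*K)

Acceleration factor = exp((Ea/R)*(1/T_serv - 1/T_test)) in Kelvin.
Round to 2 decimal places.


AF = exp((57/0.008314)*(1/302.15 - 1/348.15))
= 20.05

20.05


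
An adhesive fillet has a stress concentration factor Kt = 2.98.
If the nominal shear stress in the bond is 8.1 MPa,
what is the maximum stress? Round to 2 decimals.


Max stress = 8.1 * 2.98 = 24.14 MPa

24.14


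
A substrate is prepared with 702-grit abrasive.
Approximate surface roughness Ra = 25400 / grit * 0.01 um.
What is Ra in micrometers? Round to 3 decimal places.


Ra = 25400 / 702 * 0.01 = 0.362 um

0.362


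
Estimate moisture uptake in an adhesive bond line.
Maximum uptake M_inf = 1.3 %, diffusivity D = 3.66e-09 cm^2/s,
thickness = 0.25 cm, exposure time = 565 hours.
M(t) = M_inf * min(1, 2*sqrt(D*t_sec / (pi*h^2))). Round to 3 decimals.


Convert time: 565 h = 2034000 s
ratio = min(1, 2*sqrt(3.66e-09*2034000/(pi*0.25^2)))
= 0.389431
M(t) = 1.3 * 0.389431 = 0.506%

0.506


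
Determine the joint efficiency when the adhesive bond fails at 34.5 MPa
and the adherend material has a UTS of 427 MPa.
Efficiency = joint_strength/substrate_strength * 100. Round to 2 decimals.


Joint efficiency = 34.5 / 427 * 100
= 8.08%

8.08


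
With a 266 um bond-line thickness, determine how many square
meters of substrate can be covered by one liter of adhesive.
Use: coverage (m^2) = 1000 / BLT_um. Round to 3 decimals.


Coverage = 1000 / 266 = 3.759 m^2

3.759


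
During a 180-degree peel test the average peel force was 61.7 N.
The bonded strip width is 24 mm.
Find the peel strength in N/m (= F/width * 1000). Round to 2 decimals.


Peel strength = F/width * 1000
= 61.7 / 24 * 1000
= 2570.83 N/m

2570.83


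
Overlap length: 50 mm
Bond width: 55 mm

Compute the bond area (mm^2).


Bond area = 50 * 55 = 2750 mm^2

2750


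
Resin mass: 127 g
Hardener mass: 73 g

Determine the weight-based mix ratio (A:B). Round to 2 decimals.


Ratio = 127 / 73 = 1.74

1.74


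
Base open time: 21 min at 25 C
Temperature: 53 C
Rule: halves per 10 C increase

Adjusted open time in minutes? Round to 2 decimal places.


Acceleration = 2^((53-25)/10) = 6.9644
Open time = 21 / 6.9644 = 3.02 min

3.02


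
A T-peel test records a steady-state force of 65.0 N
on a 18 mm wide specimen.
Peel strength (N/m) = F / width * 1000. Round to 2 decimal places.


Peel strength = 65.0 / 18 * 1000
= 3611.11 N/m

3611.11


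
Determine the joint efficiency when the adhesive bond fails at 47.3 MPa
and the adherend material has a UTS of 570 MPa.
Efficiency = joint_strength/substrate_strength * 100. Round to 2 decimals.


Joint efficiency = 47.3 / 570 * 100
= 8.30%

8.30


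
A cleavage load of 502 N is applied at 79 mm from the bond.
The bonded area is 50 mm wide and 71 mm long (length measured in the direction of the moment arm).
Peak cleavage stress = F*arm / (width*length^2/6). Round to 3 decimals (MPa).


Moment = 502 * 79 = 39658 N*mm
Section modulus = 50 * 5041 / 6 = 252050 / 6 mm^3
Stress = 39658 / (252050 / 6) = 237948 / 252050
= 0.944 MPa

0.944


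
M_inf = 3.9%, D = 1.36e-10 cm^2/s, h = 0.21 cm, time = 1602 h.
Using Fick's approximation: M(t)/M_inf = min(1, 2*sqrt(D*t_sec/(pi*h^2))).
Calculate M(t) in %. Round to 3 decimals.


t = 5767200 s
ratio = min(1, 2*sqrt(1.36e-10*5767200/(pi*0.0441)))
= 0.150483
M(t) = 3.9 * 0.150483 = 0.587%

0.587


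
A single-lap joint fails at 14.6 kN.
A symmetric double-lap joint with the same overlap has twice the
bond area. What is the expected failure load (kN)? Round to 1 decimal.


Double-lap load = 2 * 14.6 = 29.2 kN

29.2


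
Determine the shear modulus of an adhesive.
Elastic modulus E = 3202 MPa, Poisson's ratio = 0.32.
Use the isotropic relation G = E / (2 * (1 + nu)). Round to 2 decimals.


G = 3202 / (2*(1+0.32)) = 3202 / 2.64
= 1212.88 MPa

1212.88


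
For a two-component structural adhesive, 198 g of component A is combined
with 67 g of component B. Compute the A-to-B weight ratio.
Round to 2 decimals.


Weight ratio A:B = 198 / 67
= 2.96

2.96


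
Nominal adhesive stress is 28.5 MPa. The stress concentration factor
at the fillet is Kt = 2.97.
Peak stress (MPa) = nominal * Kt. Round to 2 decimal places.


Peak = 28.5 * 2.97 = 84.65 MPa

84.65


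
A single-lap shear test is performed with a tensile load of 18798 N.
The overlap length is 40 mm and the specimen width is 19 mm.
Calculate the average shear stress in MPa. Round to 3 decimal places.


Shear stress = F / (overlap * width)
= 18798 / (40 * 19)
= 18798 / 760
= 24.734 MPa

24.734


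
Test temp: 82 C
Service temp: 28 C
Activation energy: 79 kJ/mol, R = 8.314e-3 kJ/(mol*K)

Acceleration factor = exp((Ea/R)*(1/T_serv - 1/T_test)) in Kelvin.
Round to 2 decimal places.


AF = exp((79/0.008314)*(1/301.15 - 1/355.15))
= 121.21

121.21


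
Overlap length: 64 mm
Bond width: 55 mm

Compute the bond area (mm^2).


Bond area = 64 * 55 = 3520 mm^2

3520


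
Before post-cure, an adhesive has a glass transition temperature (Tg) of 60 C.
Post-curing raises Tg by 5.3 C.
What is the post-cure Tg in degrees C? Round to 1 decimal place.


Tg_post = Tg_base + delta_Tg
= 60 + 5.3
= 65.3 C

65.3


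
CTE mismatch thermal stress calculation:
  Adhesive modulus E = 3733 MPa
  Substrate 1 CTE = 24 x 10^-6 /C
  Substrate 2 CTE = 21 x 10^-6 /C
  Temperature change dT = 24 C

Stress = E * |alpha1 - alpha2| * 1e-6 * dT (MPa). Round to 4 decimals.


delta_alpha = |24 - 21| = 3 x 10^-6/C
Stress = 3733 * 3e-6 * 24
= 0.2688 MPa

0.2688


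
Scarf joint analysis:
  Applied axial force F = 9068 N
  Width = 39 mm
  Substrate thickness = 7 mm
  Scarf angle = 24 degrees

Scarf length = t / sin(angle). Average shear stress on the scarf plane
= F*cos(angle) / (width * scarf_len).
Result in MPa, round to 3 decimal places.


Scarf length = 7 / sin(24 deg) = 17.2102 mm
cos(24 deg) = 0.913545
Shear = 9068 * 0.913545 / (39 * 17.2102)
= 12.342 MPa

12.342


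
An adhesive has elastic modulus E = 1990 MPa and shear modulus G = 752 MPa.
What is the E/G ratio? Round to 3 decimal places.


E/G = 1990 / 752 = 2.646

2.646


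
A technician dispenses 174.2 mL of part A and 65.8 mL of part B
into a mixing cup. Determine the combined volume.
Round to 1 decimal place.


Combined volume = 174.2 + 65.8
= 240.0 mL

240.0


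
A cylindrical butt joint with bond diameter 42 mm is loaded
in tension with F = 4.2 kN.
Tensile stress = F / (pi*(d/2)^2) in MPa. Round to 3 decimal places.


Area = pi * (42/2)^2 = 1385.4424 mm^2
Stress = 4.2*1000 / 1385.4424
= 3.032 MPa

3.032


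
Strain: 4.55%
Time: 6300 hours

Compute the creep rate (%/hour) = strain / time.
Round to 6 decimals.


Creep rate = 4.55 / 6300
= 0.000722 %/h

0.000722


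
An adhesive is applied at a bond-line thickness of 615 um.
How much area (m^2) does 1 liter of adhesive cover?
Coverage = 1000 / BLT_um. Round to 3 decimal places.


Coverage = 1000 / 615 = 1.626 m^2

1.626


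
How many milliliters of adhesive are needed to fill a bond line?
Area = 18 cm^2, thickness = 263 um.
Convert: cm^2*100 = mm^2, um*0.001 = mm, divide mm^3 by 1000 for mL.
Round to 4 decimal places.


= (18 * 100) * (263 * 0.001) / 1000
= 0.4734 mL

0.4734


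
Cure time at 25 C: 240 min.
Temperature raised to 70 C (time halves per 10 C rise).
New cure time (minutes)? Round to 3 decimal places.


Acceleration factor = 2^(45/10) = 22.6274
New time = 240 / 22.6274 = 10.607 min

10.607


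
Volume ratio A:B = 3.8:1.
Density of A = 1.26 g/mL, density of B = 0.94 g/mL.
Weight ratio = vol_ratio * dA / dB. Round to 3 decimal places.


Wt ratio = 3.8 * 1.26 / 0.94
= 5.094

5.094


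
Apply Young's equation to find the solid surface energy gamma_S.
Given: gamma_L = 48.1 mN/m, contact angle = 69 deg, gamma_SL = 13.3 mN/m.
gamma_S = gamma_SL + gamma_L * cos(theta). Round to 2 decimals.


theta_rad = 69 * pi/180 = 1.204277
gamma_S = 13.3 + 48.1 * cos(1.204277)
= 30.54 mN/m

30.54


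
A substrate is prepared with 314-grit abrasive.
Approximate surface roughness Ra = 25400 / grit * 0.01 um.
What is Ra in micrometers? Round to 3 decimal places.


Ra = 25400 / 314 * 0.01 = 0.809 um

0.809


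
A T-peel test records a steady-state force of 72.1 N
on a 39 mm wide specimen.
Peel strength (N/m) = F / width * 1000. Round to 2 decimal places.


Peel strength = 72.1 / 39 * 1000
= 1848.72 N/m

1848.72


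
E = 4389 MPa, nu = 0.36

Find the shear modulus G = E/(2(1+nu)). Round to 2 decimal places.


G = 4389 / (2 * 1.36)
= 1613.60 MPa

1613.60


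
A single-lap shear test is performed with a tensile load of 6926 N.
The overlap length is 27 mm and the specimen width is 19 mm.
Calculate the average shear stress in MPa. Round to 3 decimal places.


Shear stress = F / (overlap * width)
= 6926 / (27 * 19)
= 6926 / 513
= 13.501 MPa

13.501


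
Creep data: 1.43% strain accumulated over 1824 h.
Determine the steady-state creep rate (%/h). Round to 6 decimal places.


Rate = 1.43 / 1824 = 0.000784 %/h

0.000784


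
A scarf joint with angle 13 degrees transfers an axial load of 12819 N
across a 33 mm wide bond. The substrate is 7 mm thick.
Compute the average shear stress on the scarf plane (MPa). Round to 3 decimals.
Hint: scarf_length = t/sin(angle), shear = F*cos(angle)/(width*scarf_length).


scarf_length = 7 / sin(13 deg) = 31.1179 mm
cos(13 deg) = 0.974370
shear stress = 12819 * 0.974370 / (33 * 31.1179)
= 12.163 MPa

12.163


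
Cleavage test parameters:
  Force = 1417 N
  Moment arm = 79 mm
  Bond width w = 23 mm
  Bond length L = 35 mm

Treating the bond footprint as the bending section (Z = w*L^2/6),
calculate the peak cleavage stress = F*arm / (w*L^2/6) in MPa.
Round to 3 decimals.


M = 1417 * 79 = 111943 N*mm
Z = 23 * 35^2 / 6 = 28175 / 6 mm^3
sigma = M / Z = 6 * 111943 / 28175 = 671658 / 28175
= 23.839 MPa

23.839


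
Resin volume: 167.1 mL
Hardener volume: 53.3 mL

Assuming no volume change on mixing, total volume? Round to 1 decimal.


V_total = 167.1 + 53.3 = 220.4 mL

220.4


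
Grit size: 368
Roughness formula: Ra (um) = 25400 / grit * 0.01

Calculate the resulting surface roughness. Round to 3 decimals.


Ra = 25400 / 368 * 0.01
= 0.690 um

0.690


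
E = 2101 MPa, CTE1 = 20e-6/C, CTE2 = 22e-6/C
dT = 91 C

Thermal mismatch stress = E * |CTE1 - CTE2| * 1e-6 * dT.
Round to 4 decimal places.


= 2101 * 2e-6 * 91
= 0.3824 MPa

0.3824


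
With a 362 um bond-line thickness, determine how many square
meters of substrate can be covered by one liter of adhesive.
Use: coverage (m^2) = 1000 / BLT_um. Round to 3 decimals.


Coverage = 1000 / 362 = 2.762 m^2

2.762


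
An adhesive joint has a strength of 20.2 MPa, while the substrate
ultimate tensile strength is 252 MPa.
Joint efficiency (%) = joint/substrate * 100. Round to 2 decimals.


Efficiency = 20.2 / 252 * 100
= 8.02%

8.02


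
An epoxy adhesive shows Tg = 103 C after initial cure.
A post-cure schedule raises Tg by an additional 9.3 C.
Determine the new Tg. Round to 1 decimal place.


New Tg = 103 + 9.3
= 112.3 C

112.3


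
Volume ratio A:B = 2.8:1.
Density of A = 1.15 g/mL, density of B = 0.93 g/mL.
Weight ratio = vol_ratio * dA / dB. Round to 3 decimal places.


Wt ratio = 2.8 * 1.15 / 0.93
= 3.462

3.462


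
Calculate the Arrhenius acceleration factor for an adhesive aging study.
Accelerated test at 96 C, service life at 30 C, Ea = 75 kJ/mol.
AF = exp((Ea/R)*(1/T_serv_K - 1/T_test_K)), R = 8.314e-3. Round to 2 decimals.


T_test = 369.15 K, T_serv = 303.15 K
Ea/R = 75 / 0.008314 = 9020.93
AF = exp(9020.93 * (1/303.15 - 1/369.15))
= 204.44

204.44


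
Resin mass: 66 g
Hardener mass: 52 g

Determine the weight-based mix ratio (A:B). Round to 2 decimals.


Ratio = 66 / 52 = 1.27

1.27


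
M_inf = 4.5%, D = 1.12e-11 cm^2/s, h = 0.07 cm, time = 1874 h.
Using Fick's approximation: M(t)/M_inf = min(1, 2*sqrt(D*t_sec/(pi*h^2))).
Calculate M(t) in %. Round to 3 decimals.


t = 6746400 s
ratio = min(1, 2*sqrt(1.12e-11*6746400/(pi*0.0049)))
= 0.140121
M(t) = 4.5 * 0.140121 = 0.631%

0.631


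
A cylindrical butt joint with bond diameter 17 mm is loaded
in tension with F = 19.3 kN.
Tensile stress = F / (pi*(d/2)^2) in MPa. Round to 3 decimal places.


Area = pi * (17/2)^2 = 226.9801 mm^2
Stress = 19.3*1000 / 226.9801
= 85.029 MPa

85.029


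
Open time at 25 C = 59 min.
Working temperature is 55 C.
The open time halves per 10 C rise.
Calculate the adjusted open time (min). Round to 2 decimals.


factor = 2^((55 - 25) / 10) = 8.0000
ot = 59 / 8.0000 = 7.38 min

7.38


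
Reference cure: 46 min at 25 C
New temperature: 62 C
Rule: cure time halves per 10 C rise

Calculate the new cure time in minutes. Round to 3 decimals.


factor = 2^((62-25)/10) = 12.9960
t_new = 46 / 12.9960 = 3.540 min

3.540


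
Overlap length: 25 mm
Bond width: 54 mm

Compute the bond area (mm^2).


Bond area = 25 * 54 = 1350 mm^2

1350


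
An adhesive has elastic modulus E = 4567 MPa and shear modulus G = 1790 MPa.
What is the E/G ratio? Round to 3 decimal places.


E/G = 4567 / 1790 = 2.551

2.551


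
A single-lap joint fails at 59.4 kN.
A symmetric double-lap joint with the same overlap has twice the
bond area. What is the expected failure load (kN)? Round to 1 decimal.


Double-lap load = 2 * 59.4 = 118.8 kN

118.8


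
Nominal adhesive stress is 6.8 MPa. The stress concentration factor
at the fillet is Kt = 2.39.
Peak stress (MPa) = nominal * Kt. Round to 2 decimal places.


Peak = 6.8 * 2.39 = 16.25 MPa

16.25


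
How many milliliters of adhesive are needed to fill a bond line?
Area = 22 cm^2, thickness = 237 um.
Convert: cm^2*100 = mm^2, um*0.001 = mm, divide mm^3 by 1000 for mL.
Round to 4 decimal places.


= (22 * 100) * (237 * 0.001) / 1000
= 0.5214 mL

0.5214


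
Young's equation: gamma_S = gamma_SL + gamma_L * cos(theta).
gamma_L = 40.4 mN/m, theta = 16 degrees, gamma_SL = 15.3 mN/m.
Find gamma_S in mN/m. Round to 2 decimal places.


cos(16 deg) = 0.961262
gamma_S = 15.3 + 40.4 * 0.961262
= 54.13 mN/m

54.13


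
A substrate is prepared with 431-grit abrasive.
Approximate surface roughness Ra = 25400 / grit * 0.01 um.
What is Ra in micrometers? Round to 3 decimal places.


Ra = 25400 / 431 * 0.01 = 0.589 um

0.589


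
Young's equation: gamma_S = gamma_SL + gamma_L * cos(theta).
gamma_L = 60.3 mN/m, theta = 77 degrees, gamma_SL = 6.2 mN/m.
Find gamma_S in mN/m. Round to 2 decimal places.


cos(77 deg) = 0.224951
gamma_S = 6.2 + 60.3 * 0.224951
= 19.76 mN/m

19.76


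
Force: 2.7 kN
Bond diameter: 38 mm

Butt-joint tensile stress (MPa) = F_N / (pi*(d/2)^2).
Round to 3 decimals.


F_N = 2.7 * 1000 = 2700.0 N
A = pi*(19.0)^2 = 1134.1149 mm^2
stress = 2700.0 / 1134.1149 = 2.381 MPa

2.381


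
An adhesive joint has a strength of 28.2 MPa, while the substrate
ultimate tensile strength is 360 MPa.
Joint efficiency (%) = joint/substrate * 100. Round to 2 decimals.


Efficiency = 28.2 / 360 * 100
= 7.83%

7.83


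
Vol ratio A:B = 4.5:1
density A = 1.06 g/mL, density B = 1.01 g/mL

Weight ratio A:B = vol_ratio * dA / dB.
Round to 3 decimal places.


Weight ratio = 4.5 * 1.06 / 1.01
= 4.723

4.723


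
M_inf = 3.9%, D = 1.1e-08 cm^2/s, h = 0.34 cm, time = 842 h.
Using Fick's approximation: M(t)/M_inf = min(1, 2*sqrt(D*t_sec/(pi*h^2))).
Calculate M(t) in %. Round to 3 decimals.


t = 3031200 s
ratio = min(1, 2*sqrt(1.1e-08*3031200/(pi*0.1156)))
= 0.606010
M(t) = 3.9 * 0.606010 = 2.363%

2.363


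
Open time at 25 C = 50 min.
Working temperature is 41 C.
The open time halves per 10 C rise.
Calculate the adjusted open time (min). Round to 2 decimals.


factor = 2^((41 - 25) / 10) = 3.0314
ot = 50 / 3.0314 = 16.49 min

16.49


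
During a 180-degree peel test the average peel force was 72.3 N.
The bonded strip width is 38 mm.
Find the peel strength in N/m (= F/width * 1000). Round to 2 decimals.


Peel strength = F/width * 1000
= 72.3 / 38 * 1000
= 1902.63 N/m

1902.63


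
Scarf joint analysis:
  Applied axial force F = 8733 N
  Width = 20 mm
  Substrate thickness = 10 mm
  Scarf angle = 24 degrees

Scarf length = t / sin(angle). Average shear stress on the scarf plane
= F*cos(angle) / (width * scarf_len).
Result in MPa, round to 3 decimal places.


Scarf length = 10 / sin(24 deg) = 24.5859 mm
cos(24 deg) = 0.913545
Shear = 8733 * 0.913545 / (20 * 24.5859)
= 16.225 MPa

16.225


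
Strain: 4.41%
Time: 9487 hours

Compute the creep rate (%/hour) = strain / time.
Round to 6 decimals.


Creep rate = 4.41 / 9487
= 0.000465 %/h

0.000465


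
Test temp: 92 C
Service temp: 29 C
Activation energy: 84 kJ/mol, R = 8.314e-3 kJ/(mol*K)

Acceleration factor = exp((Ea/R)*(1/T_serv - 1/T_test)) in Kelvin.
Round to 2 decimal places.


AF = exp((84/0.008314)*(1/302.15 - 1/365.15))
= 320.28

320.28


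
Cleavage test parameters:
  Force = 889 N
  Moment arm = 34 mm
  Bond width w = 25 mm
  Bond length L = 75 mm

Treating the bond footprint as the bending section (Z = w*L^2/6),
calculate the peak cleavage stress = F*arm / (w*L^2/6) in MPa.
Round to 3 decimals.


M = 889 * 34 = 30226 N*mm
Z = 25 * 75^2 / 6 = 140625 / 6 mm^3
sigma = M / Z = 6 * 30226 / 140625 = 181356 / 140625
= 1.290 MPa

1.290


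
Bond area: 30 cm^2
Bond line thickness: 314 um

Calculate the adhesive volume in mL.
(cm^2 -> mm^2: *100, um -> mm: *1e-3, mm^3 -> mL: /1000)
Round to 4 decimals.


V = 30*100 * 314*1e-3 / 1000
= 0.9420 mL

0.9420


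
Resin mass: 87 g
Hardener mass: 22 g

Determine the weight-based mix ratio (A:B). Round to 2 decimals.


Ratio = 87 / 22 = 3.95

3.95


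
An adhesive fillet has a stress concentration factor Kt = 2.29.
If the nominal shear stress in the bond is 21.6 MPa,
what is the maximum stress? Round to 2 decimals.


Max stress = 21.6 * 2.29 = 49.46 MPa

49.46


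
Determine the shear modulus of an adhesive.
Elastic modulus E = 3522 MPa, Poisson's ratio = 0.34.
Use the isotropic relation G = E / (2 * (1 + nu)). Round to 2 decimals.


G = 3522 / (2*(1+0.34)) = 3522 / 2.68
= 1314.18 MPa

1314.18


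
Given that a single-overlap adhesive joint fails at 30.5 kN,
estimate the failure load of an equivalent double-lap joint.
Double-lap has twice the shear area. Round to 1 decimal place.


Double-lap factor = 2
Expected load = 30.5 * 2 = 61.0 kN

61.0


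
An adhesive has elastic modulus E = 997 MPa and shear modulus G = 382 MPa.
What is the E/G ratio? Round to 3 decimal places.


E/G = 997 / 382 = 2.610

2.610


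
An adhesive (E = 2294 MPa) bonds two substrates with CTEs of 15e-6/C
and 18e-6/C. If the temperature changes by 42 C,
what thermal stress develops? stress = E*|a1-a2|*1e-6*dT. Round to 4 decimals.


Stress = 2294 * |15 - 18| * 1e-6 * 42
= 0.2890 MPa

0.2890


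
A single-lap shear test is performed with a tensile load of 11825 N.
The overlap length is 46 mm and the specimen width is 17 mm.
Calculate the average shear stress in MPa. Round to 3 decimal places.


Shear stress = F / (overlap * width)
= 11825 / (46 * 17)
= 11825 / 782
= 15.121 MPa

15.121


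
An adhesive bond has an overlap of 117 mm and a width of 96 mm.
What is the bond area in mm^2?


Bond area = overlap * width
= 117 * 96
= 11232 mm^2

11232


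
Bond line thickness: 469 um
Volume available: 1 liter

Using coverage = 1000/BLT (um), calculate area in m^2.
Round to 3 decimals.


1 L = 1e6 mm^3, thickness = 469 um = 0.469 mm
Area = 1e6 / 0.469 mm^2 = (1e6 / 0.469) / 1e6 m^2 = 1000 / 469 m^2
= 2.132 m^2

2.132


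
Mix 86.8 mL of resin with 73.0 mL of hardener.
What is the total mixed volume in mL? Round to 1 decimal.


Total = 86.8 + 73.0 = 159.8 mL

159.8


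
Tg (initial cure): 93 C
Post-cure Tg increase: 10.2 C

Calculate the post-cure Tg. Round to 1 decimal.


Post-cure Tg = 93 + 10.2 = 103.2 C

103.2


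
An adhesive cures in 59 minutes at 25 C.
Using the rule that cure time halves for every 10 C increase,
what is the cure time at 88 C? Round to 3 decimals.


Factor = 2^((88 - 25) / 10) = 78.7932
Cure time = 59 / 78.7932
= 0.749 minutes

0.749


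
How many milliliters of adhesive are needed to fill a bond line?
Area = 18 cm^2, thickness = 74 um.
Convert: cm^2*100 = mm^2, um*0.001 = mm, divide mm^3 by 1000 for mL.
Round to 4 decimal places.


= (18 * 100) * (74 * 0.001) / 1000
= 0.1332 mL

0.1332


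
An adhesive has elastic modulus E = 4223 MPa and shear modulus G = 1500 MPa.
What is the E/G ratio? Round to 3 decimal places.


E/G = 4223 / 1500 = 2.815

2.815


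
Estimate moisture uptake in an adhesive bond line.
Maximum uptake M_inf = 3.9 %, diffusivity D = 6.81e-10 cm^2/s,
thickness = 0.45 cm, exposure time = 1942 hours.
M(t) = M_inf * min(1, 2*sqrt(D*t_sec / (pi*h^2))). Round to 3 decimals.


Convert time: 1942 h = 6991200 s
ratio = min(1, 2*sqrt(6.81e-10*6991200/(pi*0.45^2)))
= 0.173018
M(t) = 3.9 * 0.173018 = 0.675%

0.675


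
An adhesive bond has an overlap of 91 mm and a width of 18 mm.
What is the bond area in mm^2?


Bond area = overlap * width
= 91 * 18
= 1638 mm^2

1638


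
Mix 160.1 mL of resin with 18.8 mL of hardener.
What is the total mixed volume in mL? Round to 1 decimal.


Total = 160.1 + 18.8 = 178.9 mL

178.9


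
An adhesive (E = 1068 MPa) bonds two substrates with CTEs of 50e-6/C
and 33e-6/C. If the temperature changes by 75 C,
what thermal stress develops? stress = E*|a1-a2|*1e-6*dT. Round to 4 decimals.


Stress = 1068 * |50 - 33| * 1e-6 * 75
= 1.3617 MPa

1.3617


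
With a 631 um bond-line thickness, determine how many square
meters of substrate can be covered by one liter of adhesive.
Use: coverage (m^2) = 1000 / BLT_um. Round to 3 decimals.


Coverage = 1000 / 631 = 1.585 m^2

1.585


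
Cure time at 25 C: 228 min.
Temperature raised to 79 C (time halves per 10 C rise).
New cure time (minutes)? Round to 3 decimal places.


Acceleration factor = 2^(54/10) = 42.2243
New time = 228 / 42.2243 = 5.400 min

5.400


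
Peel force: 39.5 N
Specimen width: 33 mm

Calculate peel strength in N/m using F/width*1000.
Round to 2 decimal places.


Peel strength = 39.5 / 33 * 1000 = 1196.97 N/m

1196.97


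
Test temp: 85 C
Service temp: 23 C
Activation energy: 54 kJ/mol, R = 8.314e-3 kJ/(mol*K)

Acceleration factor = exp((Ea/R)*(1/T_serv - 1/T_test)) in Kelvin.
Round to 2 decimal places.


AF = exp((54/0.008314)*(1/296.15 - 1/358.15))
= 44.55

44.55


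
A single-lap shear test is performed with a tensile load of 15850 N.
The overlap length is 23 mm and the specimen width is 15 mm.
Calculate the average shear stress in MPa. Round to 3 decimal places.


Shear stress = F / (overlap * width)
= 15850 / (23 * 15)
= 15850 / 345
= 45.942 MPa

45.942


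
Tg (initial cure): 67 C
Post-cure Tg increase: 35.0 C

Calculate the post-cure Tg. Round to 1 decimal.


Post-cure Tg = 67 + 35.0 = 102.0 C

102.0


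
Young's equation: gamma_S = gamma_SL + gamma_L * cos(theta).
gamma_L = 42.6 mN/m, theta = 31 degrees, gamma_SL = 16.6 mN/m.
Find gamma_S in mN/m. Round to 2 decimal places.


cos(31 deg) = 0.857167
gamma_S = 16.6 + 42.6 * 0.857167
= 53.12 mN/m

53.12


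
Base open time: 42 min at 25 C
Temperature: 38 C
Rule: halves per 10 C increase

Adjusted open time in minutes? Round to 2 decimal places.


Acceleration = 2^((38-25)/10) = 2.4623
Open time = 42 / 2.4623 = 17.06 min

17.06


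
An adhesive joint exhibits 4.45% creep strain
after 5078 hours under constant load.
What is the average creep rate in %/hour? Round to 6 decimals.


Creep rate = strain / time
= 4.45 / 5078
= 0.000876 %/h

0.000876


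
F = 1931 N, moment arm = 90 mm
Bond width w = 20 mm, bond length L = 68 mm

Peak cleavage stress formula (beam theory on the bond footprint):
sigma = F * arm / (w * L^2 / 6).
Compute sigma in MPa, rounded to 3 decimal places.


sigma = (1931 * 90) / (20 * 4624 / 6)
= 173790 * 6 / 92480
= 1042740 / 92480
= 11.275 MPa

11.275


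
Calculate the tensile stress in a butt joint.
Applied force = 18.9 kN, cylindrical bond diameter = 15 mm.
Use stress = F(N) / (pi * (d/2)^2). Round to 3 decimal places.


A = pi * 7.5^2 = 176.7146 mm^2
sigma = 18900.0 / 176.7146 = 106.952 MPa

106.952


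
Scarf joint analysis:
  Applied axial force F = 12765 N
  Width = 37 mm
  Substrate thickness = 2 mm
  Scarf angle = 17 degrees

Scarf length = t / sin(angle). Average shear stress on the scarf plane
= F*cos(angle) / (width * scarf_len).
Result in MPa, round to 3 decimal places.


Scarf length = 2 / sin(17 deg) = 6.8406 mm
cos(17 deg) = 0.956305
Shear = 12765 * 0.956305 / (37 * 6.8406)
= 48.230 MPa

48.230


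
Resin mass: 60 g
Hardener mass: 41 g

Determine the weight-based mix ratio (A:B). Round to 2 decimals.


Ratio = 60 / 41 = 1.46

1.46


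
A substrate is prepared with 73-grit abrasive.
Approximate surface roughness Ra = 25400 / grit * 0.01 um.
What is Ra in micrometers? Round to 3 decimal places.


Ra = 25400 / 73 * 0.01 = 3.479 um

3.479


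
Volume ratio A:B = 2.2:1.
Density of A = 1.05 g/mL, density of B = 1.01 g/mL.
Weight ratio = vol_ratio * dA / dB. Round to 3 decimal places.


Wt ratio = 2.2 * 1.05 / 1.01
= 2.287

2.287
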